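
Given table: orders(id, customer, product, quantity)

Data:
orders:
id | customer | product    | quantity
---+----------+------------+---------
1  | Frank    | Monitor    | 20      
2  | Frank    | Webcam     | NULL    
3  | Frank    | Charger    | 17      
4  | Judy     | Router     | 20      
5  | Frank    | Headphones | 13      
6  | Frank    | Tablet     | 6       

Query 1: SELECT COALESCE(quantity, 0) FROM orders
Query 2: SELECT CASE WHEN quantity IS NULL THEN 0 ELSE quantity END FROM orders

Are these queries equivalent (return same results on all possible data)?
Yes, equivalent

Both queries return: [(0,), (6,), (13,), (17,), (20,), (20,)]

Reason: COALESCE vs CASE for NULL handling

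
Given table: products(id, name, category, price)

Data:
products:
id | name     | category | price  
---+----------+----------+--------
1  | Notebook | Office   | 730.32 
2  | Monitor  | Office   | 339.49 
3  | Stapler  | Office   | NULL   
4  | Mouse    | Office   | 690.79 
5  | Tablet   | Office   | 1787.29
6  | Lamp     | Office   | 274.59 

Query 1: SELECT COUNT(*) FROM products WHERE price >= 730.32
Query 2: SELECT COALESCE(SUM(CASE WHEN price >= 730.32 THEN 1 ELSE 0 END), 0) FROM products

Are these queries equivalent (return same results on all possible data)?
Yes, equivalent

Both queries return: [(2,)]

Reason: COUNT with WHERE vs conditional SUM (COALESCE handles empty-table NULL)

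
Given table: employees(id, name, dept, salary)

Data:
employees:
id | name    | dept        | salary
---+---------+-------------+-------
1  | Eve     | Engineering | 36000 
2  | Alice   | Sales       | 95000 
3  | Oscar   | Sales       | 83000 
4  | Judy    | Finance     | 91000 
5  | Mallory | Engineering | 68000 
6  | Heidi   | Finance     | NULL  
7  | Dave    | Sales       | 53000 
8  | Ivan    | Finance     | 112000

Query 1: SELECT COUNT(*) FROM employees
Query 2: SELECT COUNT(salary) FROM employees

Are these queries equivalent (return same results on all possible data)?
No, not equivalent

Query 1 returns: [(8,)]
Query 2 returns: [(7,)]

Reason: COUNT(*) includes NULLs, COUNT(column) excludes them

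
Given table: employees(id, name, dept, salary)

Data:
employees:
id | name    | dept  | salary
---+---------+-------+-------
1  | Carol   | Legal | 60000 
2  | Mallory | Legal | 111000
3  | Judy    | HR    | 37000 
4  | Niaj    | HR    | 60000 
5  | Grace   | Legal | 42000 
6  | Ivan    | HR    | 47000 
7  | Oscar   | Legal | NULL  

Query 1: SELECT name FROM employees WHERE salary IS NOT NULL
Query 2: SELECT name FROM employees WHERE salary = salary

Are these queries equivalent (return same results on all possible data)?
Yes, equivalent

Both queries return: [('Carol',), ('Grace',), ('Ivan',), ('Judy',), ('Mallory',), ('Niaj',)]

Reason: IS NOT NULL vs self-equality (both exclude NULLs)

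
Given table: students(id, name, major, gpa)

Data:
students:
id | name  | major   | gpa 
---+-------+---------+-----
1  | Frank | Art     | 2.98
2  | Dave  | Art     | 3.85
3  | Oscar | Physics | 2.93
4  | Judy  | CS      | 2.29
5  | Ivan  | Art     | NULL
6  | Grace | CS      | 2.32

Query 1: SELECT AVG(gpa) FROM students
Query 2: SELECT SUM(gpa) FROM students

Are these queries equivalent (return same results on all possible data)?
No, not equivalent

Query 1 returns: [(2.874,)]
Query 2 returns: [(14.370000000000001,)]

Reason: AVG vs SUM give different aggregate values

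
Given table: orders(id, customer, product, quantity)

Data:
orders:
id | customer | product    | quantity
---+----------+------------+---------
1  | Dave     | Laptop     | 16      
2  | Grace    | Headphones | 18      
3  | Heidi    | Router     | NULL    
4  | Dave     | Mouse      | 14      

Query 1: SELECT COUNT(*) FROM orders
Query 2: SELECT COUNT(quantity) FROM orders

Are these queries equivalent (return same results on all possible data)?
No, not equivalent

Query 1 returns: [(4,)]
Query 2 returns: [(3,)]

Reason: COUNT(*) includes NULLs, COUNT(column) excludes them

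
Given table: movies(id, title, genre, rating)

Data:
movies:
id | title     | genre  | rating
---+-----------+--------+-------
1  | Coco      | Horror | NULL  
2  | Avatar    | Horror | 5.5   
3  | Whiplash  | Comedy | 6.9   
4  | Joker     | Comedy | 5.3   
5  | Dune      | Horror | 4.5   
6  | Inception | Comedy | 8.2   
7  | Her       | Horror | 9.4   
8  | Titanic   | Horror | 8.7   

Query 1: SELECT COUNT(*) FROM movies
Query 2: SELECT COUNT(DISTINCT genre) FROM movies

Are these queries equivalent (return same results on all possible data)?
No, not equivalent

Query 1 returns: [(8,)]
Query 2 returns: [(2,)]

Reason: COUNT(*) counts rows, COUNT(DISTINCT genre) counts unique genres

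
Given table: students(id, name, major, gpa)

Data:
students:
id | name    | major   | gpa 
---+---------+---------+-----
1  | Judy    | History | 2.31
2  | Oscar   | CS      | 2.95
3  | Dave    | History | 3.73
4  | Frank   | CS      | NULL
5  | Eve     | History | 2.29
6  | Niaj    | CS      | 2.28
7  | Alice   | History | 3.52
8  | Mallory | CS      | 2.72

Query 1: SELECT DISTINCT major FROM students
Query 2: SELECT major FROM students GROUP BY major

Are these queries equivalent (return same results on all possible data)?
Yes, equivalent

Both queries return: [('CS',), ('History',)]

Reason: Both get unique majors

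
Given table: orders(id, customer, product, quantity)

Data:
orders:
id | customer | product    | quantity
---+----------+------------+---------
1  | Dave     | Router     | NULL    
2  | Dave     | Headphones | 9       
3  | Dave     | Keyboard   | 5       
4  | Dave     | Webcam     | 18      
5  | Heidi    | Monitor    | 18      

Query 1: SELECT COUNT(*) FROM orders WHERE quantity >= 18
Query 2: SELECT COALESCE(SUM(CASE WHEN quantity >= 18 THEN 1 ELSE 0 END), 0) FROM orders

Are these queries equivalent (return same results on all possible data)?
Yes, equivalent

Both queries return: [(2,)]

Reason: COUNT with WHERE vs conditional SUM (COALESCE handles empty-table NULL)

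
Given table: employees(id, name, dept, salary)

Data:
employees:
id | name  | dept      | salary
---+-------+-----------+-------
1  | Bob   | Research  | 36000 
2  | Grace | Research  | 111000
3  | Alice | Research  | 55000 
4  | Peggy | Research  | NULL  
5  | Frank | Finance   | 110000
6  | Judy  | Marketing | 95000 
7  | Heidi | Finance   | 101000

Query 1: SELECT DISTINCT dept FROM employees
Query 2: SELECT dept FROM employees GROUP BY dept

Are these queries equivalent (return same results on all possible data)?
Yes, equivalent

Both queries return: [('Finance',), ('Marketing',), ('Research',)]

Reason: Both get unique depts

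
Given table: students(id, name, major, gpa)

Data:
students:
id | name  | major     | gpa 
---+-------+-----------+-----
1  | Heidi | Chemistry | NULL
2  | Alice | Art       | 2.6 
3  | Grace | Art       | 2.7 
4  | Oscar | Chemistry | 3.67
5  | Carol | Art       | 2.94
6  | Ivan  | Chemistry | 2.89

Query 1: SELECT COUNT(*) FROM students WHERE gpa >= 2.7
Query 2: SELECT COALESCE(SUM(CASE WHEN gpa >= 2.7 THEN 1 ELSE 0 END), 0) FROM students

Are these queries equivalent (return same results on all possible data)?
Yes, equivalent

Both queries return: [(4,)]

Reason: COUNT with WHERE vs conditional SUM (COALESCE handles empty-table NULL)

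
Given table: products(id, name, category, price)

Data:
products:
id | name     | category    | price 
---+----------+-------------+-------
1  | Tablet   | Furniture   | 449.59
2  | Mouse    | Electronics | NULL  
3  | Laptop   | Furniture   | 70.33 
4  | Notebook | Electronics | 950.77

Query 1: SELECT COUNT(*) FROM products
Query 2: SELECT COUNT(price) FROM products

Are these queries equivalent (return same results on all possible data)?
No, not equivalent

Query 1 returns: [(4,)]
Query 2 returns: [(3,)]

Reason: COUNT(*) includes NULLs, COUNT(column) excludes them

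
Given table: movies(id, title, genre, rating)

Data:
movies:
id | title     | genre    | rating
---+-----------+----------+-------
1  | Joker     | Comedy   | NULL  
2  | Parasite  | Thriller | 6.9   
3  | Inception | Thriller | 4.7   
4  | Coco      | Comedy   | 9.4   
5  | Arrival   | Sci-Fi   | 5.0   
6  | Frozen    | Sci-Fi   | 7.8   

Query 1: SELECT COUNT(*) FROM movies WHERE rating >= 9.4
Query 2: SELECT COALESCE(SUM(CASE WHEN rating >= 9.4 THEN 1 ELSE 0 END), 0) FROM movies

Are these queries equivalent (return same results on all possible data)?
Yes, equivalent

Both queries return: [(1,)]

Reason: COUNT with WHERE vs conditional SUM (COALESCE handles empty-table NULL)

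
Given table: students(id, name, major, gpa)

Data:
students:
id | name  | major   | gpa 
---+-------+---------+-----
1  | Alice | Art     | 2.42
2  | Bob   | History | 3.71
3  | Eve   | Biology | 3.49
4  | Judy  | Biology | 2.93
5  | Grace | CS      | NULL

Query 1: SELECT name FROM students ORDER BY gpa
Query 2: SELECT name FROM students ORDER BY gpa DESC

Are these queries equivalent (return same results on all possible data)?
No, not equivalent

Query 1 returns: [('Grace',), ('Alice',), ('Judy',), ('Eve',), ('Bob',)]
Query 2 returns: [('Bob',), ('Eve',), ('Judy',), ('Alice',), ('Grace',)]

Reason: ASC vs DESC gives opposite ordering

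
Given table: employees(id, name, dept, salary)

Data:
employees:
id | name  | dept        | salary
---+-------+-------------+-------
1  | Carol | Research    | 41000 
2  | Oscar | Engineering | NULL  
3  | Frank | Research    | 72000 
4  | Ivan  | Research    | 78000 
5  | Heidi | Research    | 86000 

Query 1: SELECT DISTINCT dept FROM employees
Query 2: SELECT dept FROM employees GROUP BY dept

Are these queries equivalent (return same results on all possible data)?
Yes, equivalent

Both queries return: [('Engineering',), ('Research',)]

Reason: Both get unique depts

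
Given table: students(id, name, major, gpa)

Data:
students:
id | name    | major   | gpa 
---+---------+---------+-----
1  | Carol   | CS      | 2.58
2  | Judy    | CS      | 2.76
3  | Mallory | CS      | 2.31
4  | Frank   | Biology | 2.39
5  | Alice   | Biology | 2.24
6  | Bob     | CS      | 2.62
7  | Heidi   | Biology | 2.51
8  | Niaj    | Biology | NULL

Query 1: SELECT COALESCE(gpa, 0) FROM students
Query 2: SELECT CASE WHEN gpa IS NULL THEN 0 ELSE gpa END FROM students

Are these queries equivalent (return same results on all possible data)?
Yes, equivalent

Both queries return: [(0,), (2.24,), (2.31,), (2.39,), (2.51,), (2.58,), (2.62,), (2.76,)]

Reason: COALESCE vs CASE for NULL handling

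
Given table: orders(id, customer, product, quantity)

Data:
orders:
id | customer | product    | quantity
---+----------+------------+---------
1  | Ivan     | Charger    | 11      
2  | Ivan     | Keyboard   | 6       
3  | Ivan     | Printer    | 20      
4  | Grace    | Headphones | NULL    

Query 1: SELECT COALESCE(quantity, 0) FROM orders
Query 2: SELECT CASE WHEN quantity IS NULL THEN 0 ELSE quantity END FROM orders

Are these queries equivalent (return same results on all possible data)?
Yes, equivalent

Both queries return: [(0,), (6,), (11,), (20,)]

Reason: COALESCE vs CASE for NULL handling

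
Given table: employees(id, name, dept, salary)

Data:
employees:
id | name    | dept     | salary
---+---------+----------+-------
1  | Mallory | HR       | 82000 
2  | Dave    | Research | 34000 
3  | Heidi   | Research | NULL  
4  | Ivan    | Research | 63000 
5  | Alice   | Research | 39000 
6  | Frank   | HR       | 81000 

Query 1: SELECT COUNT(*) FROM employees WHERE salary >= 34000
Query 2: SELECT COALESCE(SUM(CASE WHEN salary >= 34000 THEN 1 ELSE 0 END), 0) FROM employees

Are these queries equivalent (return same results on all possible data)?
Yes, equivalent

Both queries return: [(5,)]

Reason: COUNT with WHERE vs conditional SUM (COALESCE handles empty-table NULL)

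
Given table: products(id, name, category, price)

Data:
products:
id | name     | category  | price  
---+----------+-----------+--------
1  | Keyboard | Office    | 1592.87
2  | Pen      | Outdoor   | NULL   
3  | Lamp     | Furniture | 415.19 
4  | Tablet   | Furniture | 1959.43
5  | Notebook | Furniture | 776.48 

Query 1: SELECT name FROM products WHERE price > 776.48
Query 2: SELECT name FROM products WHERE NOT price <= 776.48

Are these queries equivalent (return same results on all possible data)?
Yes, equivalent

Both queries return: [('Keyboard',), ('Tablet',)]

Reason: Both filter price > 776.48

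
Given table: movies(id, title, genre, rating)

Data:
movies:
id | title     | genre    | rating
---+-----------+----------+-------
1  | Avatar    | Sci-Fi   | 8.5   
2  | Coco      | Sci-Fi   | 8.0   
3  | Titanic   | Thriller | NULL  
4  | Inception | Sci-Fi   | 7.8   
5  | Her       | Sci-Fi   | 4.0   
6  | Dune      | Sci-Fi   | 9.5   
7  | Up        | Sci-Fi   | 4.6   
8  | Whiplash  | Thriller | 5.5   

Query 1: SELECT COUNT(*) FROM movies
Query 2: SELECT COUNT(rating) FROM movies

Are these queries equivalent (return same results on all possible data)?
No, not equivalent

Query 1 returns: [(8,)]
Query 2 returns: [(7,)]

Reason: COUNT(*) includes NULLs, COUNT(column) excludes them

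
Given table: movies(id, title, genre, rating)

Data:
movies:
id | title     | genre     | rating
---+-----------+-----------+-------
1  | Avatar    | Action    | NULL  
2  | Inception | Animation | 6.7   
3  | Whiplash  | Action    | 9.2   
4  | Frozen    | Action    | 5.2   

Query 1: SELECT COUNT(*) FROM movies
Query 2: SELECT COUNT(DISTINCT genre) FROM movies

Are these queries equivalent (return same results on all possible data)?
No, not equivalent

Query 1 returns: [(4,)]
Query 2 returns: [(2,)]

Reason: COUNT(*) counts rows, COUNT(DISTINCT genre) counts unique genres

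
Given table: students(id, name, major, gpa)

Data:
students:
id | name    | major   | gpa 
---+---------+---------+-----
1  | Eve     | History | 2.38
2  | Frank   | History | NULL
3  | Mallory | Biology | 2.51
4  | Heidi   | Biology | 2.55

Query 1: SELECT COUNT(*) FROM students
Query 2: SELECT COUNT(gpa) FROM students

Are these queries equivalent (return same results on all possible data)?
No, not equivalent

Query 1 returns: [(4,)]
Query 2 returns: [(3,)]

Reason: COUNT(*) includes NULLs, COUNT(column) excludes them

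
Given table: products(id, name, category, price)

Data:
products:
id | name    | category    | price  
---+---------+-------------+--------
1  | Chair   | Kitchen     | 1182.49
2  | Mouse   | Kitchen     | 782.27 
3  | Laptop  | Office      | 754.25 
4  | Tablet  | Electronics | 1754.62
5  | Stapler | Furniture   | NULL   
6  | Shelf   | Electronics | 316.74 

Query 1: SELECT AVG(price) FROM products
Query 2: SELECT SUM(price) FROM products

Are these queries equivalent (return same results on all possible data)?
No, not equivalent

Query 1 returns: [(958.074,)]
Query 2 returns: [(4790.37,)]

Reason: AVG vs SUM give different aggregate values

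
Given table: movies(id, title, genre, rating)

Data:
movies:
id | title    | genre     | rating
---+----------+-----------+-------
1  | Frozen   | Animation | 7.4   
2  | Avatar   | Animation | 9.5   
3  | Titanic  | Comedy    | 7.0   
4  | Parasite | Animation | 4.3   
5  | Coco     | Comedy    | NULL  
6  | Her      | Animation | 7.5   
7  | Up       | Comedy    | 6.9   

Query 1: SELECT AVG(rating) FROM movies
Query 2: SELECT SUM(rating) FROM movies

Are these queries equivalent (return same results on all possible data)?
No, not equivalent

Query 1 returns: [(7.1000000000000005,)]
Query 2 returns: [(42.6,)]

Reason: AVG vs SUM give different aggregate values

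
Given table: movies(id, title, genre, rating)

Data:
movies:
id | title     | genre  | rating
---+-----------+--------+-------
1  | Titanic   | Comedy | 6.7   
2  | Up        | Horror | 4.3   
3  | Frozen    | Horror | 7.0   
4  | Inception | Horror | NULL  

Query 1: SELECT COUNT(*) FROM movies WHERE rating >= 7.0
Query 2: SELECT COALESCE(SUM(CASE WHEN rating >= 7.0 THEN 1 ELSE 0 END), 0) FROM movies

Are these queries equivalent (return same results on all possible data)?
Yes, equivalent

Both queries return: [(1,)]

Reason: COUNT with WHERE vs conditional SUM (COALESCE handles empty-table NULL)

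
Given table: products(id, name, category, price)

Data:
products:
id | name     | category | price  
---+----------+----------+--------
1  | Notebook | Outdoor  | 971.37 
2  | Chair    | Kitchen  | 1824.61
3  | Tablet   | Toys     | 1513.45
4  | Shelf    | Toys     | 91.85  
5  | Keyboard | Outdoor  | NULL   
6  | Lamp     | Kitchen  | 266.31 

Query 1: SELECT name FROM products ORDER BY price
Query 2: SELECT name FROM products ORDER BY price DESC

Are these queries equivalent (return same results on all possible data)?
No, not equivalent

Query 1 returns: [('Keyboard',), ('Shelf',), ('Lamp',), ('Notebook',), ('Tablet',), ('Chair',)]
Query 2 returns: [('Chair',), ('Tablet',), ('Notebook',), ('Lamp',), ('Shelf',), ('Keyboard',)]

Reason: ASC vs DESC gives opposite ordering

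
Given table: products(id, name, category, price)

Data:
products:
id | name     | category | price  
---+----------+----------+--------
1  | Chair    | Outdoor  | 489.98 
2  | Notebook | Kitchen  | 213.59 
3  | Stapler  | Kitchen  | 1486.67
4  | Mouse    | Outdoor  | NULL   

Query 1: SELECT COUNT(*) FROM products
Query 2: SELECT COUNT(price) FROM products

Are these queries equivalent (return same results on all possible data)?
No, not equivalent

Query 1 returns: [(4,)]
Query 2 returns: [(3,)]

Reason: COUNT(*) includes NULLs, COUNT(column) excludes them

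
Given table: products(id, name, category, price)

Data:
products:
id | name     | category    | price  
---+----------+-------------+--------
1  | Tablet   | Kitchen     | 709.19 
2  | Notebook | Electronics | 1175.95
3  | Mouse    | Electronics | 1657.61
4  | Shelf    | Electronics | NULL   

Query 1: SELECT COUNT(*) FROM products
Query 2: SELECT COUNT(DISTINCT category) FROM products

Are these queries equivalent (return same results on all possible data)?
No, not equivalent

Query 1 returns: [(4,)]
Query 2 returns: [(2,)]

Reason: COUNT(*) counts rows, COUNT(DISTINCT category) counts unique categorys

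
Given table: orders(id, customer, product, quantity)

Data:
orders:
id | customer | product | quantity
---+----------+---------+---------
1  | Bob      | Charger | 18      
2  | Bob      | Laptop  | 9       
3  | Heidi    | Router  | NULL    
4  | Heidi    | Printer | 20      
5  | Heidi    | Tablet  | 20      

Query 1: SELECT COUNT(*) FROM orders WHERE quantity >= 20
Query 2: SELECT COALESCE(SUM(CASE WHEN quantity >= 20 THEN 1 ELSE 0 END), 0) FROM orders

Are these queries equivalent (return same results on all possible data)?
Yes, equivalent

Both queries return: [(2,)]

Reason: COUNT with WHERE vs conditional SUM (COALESCE handles empty-table NULL)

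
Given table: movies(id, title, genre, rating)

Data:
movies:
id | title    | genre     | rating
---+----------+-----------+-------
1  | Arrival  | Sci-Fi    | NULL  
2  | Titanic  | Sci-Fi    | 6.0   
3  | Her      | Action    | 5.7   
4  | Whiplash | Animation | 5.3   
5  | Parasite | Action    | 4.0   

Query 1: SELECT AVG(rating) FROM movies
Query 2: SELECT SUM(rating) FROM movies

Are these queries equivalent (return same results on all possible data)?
No, not equivalent

Query 1 returns: [(5.25,)]
Query 2 returns: [(21.0,)]

Reason: AVG vs SUM give different aggregate values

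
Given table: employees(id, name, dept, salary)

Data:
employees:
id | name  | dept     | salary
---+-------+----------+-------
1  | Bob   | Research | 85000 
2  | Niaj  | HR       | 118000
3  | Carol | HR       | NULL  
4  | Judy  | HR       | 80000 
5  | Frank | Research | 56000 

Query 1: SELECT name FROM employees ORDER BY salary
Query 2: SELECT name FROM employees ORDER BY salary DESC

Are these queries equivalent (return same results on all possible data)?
No, not equivalent

Query 1 returns: [('Carol',), ('Frank',), ('Judy',), ('Bob',), ('Niaj',)]
Query 2 returns: [('Niaj',), ('Bob',), ('Judy',), ('Frank',), ('Carol',)]

Reason: ASC vs DESC gives opposite ordering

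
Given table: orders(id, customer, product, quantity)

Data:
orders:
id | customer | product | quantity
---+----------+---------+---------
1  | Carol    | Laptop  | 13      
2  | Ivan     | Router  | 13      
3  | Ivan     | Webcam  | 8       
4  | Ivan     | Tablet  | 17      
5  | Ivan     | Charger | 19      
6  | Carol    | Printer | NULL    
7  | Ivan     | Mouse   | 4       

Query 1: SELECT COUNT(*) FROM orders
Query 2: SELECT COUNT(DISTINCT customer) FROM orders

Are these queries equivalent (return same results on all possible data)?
No, not equivalent

Query 1 returns: [(7,)]
Query 2 returns: [(2,)]

Reason: COUNT(*) counts rows, COUNT(DISTINCT customer) counts unique customers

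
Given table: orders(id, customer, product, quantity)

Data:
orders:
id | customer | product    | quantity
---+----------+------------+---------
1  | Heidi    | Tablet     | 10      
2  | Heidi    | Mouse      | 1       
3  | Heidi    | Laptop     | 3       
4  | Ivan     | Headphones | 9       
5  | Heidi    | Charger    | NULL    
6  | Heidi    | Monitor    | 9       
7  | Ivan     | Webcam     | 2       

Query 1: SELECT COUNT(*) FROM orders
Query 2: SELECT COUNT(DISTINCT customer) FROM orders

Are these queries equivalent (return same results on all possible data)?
No, not equivalent

Query 1 returns: [(7,)]
Query 2 returns: [(2,)]

Reason: COUNT(*) counts rows, COUNT(DISTINCT customer) counts unique customers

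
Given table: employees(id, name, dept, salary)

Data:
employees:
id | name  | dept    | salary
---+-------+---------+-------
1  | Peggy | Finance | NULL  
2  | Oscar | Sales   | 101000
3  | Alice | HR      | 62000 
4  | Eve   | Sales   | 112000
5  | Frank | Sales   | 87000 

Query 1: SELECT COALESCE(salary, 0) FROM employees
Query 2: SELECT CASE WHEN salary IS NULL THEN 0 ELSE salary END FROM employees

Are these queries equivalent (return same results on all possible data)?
Yes, equivalent

Both queries return: [(0,), (62000,), (87000,), (101000,), (112000,)]

Reason: COALESCE vs CASE for NULL handling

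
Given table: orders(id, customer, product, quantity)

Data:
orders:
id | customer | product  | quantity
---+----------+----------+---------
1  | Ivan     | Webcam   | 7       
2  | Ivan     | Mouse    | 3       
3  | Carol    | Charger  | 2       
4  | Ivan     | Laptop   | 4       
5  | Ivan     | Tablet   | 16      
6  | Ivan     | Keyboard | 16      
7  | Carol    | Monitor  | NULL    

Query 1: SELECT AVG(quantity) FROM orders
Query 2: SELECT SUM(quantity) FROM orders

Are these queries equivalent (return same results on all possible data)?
No, not equivalent

Query 1 returns: [(8.0,)]
Query 2 returns: [(48,)]

Reason: AVG vs SUM give different aggregate values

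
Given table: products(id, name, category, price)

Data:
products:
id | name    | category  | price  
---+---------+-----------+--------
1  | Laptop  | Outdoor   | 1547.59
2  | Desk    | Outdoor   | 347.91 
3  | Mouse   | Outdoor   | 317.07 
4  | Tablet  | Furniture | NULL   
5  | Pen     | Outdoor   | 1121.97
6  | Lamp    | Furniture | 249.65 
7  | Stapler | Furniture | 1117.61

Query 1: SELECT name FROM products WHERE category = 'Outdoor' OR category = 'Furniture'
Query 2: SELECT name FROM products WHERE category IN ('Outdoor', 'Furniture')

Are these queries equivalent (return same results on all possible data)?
Yes, equivalent

Both queries return: [('Desk',), ('Lamp',), ('Laptop',), ('Mouse',), ('Pen',), ('Stapler',), ('Tablet',)]

Reason: OR vs IN are equivalent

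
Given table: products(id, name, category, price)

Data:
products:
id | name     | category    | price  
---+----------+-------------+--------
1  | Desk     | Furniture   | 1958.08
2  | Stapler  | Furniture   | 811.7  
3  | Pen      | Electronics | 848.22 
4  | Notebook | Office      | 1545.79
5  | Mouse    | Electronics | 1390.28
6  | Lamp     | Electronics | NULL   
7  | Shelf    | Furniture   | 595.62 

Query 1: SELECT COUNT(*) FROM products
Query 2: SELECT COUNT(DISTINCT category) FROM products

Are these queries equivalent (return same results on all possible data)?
No, not equivalent

Query 1 returns: [(7,)]
Query 2 returns: [(3,)]

Reason: COUNT(*) counts rows, COUNT(DISTINCT category) counts unique categorys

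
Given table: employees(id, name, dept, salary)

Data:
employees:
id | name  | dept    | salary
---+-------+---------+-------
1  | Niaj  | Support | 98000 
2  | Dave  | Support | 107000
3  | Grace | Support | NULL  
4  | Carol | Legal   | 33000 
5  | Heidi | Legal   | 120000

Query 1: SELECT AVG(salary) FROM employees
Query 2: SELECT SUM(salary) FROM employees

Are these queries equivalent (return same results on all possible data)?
No, not equivalent

Query 1 returns: [(89500.0,)]
Query 2 returns: [(358000,)]

Reason: AVG vs SUM give different aggregate values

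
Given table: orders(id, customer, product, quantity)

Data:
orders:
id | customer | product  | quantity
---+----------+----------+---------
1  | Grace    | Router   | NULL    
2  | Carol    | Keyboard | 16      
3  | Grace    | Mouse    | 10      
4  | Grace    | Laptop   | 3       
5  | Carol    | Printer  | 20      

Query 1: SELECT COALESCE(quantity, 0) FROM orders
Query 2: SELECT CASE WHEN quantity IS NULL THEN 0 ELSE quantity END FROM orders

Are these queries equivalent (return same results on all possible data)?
Yes, equivalent

Both queries return: [(0,), (3,), (10,), (16,), (20,)]

Reason: COALESCE vs CASE for NULL handling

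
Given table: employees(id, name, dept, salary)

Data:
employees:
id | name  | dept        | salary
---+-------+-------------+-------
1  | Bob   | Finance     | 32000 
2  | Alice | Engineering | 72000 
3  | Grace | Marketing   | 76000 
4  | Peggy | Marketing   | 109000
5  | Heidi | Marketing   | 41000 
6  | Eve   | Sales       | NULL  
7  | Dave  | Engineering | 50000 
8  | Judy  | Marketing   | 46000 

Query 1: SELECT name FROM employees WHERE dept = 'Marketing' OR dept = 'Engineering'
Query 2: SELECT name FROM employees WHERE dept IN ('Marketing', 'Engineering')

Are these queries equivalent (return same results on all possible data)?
Yes, equivalent

Both queries return: [('Alice',), ('Dave',), ('Grace',), ('Heidi',), ('Judy',), ('Peggy',)]

Reason: OR vs IN are equivalent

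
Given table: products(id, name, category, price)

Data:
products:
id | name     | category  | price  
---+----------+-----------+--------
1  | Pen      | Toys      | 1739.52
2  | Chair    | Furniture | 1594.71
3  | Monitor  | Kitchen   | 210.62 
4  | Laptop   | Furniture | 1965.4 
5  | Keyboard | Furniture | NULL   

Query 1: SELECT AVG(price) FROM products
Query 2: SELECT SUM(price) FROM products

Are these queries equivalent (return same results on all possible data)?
No, not equivalent

Query 1 returns: [(1377.5625,)]
Query 2 returns: [(5510.25,)]

Reason: AVG vs SUM give different aggregate values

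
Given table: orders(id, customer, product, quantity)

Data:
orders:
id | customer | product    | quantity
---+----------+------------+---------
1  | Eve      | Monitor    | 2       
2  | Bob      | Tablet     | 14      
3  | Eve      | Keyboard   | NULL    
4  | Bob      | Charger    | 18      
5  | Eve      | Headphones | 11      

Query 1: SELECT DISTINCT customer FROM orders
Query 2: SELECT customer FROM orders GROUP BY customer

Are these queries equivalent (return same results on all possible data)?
Yes, equivalent

Both queries return: [('Bob',), ('Eve',)]

Reason: Both get unique customers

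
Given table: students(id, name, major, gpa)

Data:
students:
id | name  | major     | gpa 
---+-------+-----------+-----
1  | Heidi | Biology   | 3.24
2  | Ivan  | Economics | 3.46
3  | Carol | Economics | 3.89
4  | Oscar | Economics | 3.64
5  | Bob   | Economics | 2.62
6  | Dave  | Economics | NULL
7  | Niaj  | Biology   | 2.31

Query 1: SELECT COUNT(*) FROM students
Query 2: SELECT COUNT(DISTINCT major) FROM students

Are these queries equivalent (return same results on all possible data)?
No, not equivalent

Query 1 returns: [(7,)]
Query 2 returns: [(2,)]

Reason: COUNT(*) counts rows, COUNT(DISTINCT major) counts unique majors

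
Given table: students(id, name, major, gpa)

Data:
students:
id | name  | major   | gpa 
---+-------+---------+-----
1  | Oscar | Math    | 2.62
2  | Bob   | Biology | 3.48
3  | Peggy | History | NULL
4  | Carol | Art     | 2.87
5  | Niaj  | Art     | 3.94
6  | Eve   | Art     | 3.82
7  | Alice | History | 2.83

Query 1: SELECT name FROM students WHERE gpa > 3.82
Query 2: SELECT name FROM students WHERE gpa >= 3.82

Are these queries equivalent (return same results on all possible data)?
No, not equivalent

Query 1 returns: [('Niaj',)]
Query 2 returns: [('Niaj',), ('Eve',)]

Reason: > vs >= gives different results when gpa = 3.82 exists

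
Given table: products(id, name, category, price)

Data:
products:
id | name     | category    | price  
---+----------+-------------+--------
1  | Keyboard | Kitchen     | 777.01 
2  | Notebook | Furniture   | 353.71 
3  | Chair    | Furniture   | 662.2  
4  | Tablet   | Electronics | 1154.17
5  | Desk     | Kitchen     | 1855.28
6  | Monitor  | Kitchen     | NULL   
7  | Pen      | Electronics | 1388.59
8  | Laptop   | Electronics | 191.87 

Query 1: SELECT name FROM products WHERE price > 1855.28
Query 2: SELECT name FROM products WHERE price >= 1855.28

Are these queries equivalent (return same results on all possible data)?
No, not equivalent

Query 1 returns: []
Query 2 returns: [('Desk',)]

Reason: > vs >= gives different results when price = 1855.28 exists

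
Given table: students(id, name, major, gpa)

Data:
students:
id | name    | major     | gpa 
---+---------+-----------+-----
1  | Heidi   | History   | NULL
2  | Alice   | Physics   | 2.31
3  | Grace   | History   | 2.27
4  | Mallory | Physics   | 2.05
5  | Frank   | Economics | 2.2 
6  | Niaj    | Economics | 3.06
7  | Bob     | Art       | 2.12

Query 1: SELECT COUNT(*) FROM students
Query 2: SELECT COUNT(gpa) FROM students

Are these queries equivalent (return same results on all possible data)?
No, not equivalent

Query 1 returns: [(7,)]
Query 2 returns: [(6,)]

Reason: COUNT(*) includes NULLs, COUNT(column) excludes them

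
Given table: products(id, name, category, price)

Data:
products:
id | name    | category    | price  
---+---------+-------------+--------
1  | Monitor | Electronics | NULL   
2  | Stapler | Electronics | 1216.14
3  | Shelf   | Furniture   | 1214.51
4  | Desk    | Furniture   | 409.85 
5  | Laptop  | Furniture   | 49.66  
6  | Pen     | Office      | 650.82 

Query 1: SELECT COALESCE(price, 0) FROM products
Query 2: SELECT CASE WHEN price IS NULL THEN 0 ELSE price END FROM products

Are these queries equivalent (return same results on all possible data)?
Yes, equivalent

Both queries return: [(0,), (49.66,), (409.85,), (650.82,), (1214.51,), (1216.14,)]

Reason: COALESCE vs CASE for NULL handling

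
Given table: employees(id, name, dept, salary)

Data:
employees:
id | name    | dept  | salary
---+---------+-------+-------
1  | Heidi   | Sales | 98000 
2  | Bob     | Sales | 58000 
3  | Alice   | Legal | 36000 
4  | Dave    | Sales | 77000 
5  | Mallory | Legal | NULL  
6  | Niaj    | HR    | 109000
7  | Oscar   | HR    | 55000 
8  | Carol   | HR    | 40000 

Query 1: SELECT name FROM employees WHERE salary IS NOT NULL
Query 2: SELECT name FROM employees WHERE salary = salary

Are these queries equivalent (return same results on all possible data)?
Yes, equivalent

Both queries return: [('Alice',), ('Bob',), ('Carol',), ('Dave',), ('Heidi',), ('Niaj',), ('Oscar',)]

Reason: IS NOT NULL vs self-equality (both exclude NULLs)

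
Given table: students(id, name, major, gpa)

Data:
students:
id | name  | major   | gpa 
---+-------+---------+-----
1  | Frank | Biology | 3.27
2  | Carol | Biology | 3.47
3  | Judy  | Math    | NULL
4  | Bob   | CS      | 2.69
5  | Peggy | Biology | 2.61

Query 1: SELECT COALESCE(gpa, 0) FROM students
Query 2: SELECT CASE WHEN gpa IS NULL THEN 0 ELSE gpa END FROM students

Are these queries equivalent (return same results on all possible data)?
Yes, equivalent

Both queries return: [(0,), (2.61,), (2.69,), (3.27,), (3.47,)]

Reason: COALESCE vs CASE for NULL handling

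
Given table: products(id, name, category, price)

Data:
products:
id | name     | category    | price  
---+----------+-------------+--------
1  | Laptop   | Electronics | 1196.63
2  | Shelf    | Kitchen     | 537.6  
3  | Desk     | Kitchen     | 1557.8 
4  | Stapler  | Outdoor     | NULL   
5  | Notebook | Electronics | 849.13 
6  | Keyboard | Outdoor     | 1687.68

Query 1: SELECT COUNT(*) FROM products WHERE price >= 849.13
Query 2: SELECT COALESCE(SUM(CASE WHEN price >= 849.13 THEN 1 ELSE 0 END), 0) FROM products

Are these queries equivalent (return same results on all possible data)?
Yes, equivalent

Both queries return: [(4,)]

Reason: COUNT with WHERE vs conditional SUM (COALESCE handles empty-table NULL)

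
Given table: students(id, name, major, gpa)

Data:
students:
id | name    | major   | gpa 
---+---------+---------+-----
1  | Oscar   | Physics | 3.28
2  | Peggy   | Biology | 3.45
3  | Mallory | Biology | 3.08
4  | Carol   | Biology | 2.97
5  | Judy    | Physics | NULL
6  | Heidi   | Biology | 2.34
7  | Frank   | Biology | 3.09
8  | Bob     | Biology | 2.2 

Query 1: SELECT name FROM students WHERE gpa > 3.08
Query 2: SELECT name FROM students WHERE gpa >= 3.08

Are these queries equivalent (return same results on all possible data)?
No, not equivalent

Query 1 returns: [('Oscar',), ('Peggy',), ('Frank',)]
Query 2 returns: [('Oscar',), ('Peggy',), ('Mallory',), ('Frank',)]

Reason: > vs >= gives different results when gpa = 3.08 exists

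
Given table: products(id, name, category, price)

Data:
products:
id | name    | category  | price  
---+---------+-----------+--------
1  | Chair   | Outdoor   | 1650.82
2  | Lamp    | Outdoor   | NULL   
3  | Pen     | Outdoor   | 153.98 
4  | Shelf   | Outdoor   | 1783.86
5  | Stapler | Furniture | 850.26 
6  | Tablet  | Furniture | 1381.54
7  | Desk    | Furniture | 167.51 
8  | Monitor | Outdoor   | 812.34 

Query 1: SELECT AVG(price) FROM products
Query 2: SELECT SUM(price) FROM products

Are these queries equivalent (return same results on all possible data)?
No, not equivalent

Query 1 returns: [(971.472857142857,)]
Query 2 returns: [(6800.3099999999995,)]

Reason: AVG vs SUM give different aggregate values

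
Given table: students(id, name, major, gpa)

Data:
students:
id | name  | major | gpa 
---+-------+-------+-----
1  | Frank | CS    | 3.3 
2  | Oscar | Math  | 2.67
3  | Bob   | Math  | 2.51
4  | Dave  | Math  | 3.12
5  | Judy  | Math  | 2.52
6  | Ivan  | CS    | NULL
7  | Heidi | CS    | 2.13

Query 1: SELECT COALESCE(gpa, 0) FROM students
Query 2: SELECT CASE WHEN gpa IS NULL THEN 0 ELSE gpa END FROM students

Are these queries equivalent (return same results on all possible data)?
Yes, equivalent

Both queries return: [(0,), (2.13,), (2.51,), (2.52,), (2.67,), (3.12,), (3.3,)]

Reason: COALESCE vs CASE for NULL handling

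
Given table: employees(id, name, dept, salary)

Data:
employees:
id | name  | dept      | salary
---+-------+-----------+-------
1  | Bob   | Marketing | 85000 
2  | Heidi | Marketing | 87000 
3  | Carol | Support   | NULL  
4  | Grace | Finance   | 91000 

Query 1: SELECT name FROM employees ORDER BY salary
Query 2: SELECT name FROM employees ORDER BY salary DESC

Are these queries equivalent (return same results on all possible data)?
No, not equivalent

Query 1 returns: [('Carol',), ('Bob',), ('Heidi',), ('Grace',)]
Query 2 returns: [('Grace',), ('Heidi',), ('Bob',), ('Carol',)]

Reason: ASC vs DESC gives opposite ordering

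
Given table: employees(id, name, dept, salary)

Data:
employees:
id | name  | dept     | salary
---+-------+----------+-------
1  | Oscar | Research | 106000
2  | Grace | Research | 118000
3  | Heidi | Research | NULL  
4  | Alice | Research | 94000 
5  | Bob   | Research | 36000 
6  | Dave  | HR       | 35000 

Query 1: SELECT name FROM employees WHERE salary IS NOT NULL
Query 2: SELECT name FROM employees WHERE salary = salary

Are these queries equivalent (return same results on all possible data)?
Yes, equivalent

Both queries return: [('Alice',), ('Bob',), ('Dave',), ('Grace',), ('Oscar',)]

Reason: IS NOT NULL vs self-equality (both exclude NULLs)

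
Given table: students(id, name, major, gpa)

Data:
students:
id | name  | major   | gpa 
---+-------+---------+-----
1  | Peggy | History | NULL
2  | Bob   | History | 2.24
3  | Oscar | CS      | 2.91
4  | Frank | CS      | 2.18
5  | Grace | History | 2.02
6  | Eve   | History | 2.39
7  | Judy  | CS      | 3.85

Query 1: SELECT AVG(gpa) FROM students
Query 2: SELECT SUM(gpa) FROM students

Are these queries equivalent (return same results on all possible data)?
No, not equivalent

Query 1 returns: [(2.598333333333333,)]
Query 2 returns: [(15.59,)]

Reason: AVG vs SUM give different aggregate values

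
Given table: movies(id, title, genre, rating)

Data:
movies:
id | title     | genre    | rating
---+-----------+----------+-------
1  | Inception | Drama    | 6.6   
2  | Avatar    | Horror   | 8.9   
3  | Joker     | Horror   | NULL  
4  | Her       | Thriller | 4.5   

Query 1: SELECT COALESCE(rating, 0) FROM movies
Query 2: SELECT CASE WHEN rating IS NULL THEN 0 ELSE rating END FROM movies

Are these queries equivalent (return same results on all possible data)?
Yes, equivalent

Both queries return: [(0,), (4.5,), (6.6,), (8.9,)]

Reason: COALESCE vs CASE for NULL handling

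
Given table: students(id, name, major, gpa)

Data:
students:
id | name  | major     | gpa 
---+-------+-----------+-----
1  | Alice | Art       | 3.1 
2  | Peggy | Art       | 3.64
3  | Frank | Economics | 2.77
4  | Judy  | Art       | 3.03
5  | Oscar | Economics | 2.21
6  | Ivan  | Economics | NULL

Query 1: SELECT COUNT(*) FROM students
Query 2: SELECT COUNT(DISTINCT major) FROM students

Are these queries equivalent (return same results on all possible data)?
No, not equivalent

Query 1 returns: [(6,)]
Query 2 returns: [(2,)]

Reason: COUNT(*) counts rows, COUNT(DISTINCT major) counts unique majors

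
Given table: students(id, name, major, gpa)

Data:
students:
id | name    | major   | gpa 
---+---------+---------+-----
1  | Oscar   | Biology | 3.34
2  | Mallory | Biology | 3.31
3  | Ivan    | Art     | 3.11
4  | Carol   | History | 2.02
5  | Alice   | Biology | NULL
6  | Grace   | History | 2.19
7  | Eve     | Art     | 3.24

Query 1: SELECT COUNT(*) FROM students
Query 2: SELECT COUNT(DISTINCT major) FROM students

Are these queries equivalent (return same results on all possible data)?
No, not equivalent

Query 1 returns: [(7,)]
Query 2 returns: [(3,)]

Reason: COUNT(*) counts rows, COUNT(DISTINCT major) counts unique majors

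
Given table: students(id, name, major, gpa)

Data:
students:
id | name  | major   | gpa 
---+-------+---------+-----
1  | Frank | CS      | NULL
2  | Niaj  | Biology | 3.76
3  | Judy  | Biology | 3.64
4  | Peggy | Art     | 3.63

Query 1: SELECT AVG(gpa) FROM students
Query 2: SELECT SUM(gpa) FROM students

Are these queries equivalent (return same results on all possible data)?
No, not equivalent

Query 1 returns: [(3.6766666666666663,)]
Query 2 returns: [(11.03,)]

Reason: AVG vs SUM give different aggregate values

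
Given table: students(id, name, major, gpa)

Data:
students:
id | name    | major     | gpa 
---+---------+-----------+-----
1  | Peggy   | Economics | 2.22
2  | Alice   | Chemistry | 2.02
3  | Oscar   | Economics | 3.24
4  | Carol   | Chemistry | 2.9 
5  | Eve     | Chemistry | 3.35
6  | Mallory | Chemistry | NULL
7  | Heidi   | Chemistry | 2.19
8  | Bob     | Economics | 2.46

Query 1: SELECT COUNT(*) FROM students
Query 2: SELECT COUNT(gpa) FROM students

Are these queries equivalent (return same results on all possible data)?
No, not equivalent

Query 1 returns: [(8,)]
Query 2 returns: [(7,)]

Reason: COUNT(*) includes NULLs, COUNT(column) excludes them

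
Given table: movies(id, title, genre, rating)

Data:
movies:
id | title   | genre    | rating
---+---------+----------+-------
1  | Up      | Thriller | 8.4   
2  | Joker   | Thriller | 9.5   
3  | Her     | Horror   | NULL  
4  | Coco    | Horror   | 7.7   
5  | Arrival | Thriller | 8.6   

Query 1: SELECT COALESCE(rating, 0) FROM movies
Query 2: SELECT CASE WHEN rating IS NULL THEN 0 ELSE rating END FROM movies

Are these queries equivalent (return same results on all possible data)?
Yes, equivalent

Both queries return: [(0,), (7.7,), (8.4,), (8.6,), (9.5,)]

Reason: COALESCE vs CASE for NULL handling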